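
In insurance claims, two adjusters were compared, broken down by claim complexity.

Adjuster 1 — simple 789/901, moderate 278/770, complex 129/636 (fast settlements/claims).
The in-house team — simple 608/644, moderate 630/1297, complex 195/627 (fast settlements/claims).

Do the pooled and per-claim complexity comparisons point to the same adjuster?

Simple: Adjuster 1 789/901 = 87.6%, the in-house team 608/644 = 94.4% → the in-house team
Moderate: Adjuster 1 278/770 = 36.1%, the in-house team 630/1297 = 48.6% → the in-house team
Complex: Adjuster 1 129/636 = 20.3%, the in-house team 195/627 = 31.1% → the in-house team
Overall: Adjuster 1 1196/2307 = 51.8%, the in-house team 1433/2568 = 55.8% → the in-house team
The in-house team wins overall and in every claim group — no reversal.

Yes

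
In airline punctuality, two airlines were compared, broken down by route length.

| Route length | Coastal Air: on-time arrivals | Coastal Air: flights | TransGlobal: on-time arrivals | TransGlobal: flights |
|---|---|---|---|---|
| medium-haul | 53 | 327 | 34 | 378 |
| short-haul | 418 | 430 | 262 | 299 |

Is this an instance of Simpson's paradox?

Medium-haul: Coastal Air 53/327 = 16.2%, TransGlobal 34/378 = 9.0% → Coastal Air
Short-haul: Coastal Air 418/430 = 97.2%, TransGlobal 262/299 = 87.6% → Coastal Air
Overall: Coastal Air 471/757 = 62.2%, TransGlobal 296/677 = 43.7% → Coastal Air
Coastal Air wins overall and in every route group — no reversal.

No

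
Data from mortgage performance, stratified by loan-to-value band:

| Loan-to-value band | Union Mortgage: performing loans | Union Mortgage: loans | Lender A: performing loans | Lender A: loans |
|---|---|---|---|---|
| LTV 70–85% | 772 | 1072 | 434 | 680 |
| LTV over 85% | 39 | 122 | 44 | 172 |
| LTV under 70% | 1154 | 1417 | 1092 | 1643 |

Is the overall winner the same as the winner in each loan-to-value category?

Yes

LTV 70–85%: Union Mortgage 772/1072 = 72.0%, Lender A 434/680 = 63.8% → Union Mortgage
LTV over 85%: Union Mortgage 39/122 = 32.0%, Lender A 44/172 = 25.6% → Union Mortgage
LTV under 70%: Union Mortgage 1154/1417 = 81.4%, Lender A 1092/1643 = 66.5% → Union Mortgage
Overall: Union Mortgage 1965/2611 = 75.3%, Lender A 1570/2495 = 62.9% → Union Mortgage
Union Mortgage wins overall and in every loan-to-value group — no reversal.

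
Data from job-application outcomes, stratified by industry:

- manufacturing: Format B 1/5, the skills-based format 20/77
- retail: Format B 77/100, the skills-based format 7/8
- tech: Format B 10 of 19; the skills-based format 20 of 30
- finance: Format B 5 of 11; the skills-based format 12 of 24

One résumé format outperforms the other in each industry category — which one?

the skills-based format

Manufacturing: Format B 1/5 = 20.0%, the skills-based format 20/77 = 26.0% → the skills-based format
Retail: Format B 77/100 = 77.0%, the skills-based format 7/8 = 87.5% → the skills-based format
Tech: Format B 10/19 = 52.6%, the skills-based format 20/30 = 66.7% → the skills-based format
Finance: Format B 5/11 = 45.5%, the skills-based format 12/24 = 50.0% → the skills-based format
The skills-based format has the higher rate in all 4 groups.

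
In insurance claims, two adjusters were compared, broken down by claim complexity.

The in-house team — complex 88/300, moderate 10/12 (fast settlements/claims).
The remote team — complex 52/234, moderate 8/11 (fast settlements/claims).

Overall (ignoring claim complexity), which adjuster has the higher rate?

the in-house team

Complex: the in-house team 88/300 = 29.3%, the remote team 52/234 = 22.2% → the in-house team
Moderate: the in-house team 10/12 = 83.3%, the remote team 8/11 = 72.7% → the in-house team
Overall: the in-house team 98/312 = 31.4%, the remote team 60/245 = 24.5% → the in-house team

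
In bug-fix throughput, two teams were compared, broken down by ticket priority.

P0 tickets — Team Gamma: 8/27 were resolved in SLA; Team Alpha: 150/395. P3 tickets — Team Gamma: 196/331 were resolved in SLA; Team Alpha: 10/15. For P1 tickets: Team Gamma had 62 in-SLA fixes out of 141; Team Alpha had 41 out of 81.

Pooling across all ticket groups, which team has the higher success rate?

P0: Team Gamma 8/27 = 29.6%, Team Alpha 150/395 = 38.0% → Team Alpha
P3: Team Gamma 196/331 = 59.2%, Team Alpha 10/15 = 66.7% → Team Alpha
P1: Team Gamma 62/141 = 44.0%, Team Alpha 41/81 = 50.6% → Team Alpha
Overall: Team Gamma 266/499 = 53.3%, Team Alpha 201/491 = 40.9% → Team Gamma
(Team Alpha wins every ticket group but Team Gamma wins overall — Team Alpha's tickets skew toward the low-rate P0 group.)

Team Gamma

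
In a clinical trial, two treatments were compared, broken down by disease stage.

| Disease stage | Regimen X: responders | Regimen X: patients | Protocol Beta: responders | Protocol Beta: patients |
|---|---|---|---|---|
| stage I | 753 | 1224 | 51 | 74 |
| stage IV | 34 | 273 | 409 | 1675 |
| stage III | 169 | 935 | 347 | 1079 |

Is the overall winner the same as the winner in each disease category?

No

Stage I: Regimen X 753/1224 = 61.5%, Protocol Beta 51/74 = 68.9% → Protocol Beta
Stage IV: Regimen X 34/273 = 12.5%, Protocol Beta 409/1675 = 24.4% → Protocol Beta
Stage III: Regimen X 169/935 = 18.1%, Protocol Beta 347/1079 = 32.2% → Protocol Beta
Overall: Regimen X 956/2432 = 39.3%, Protocol Beta 807/2828 = 28.5% → Regimen X
Protocol Beta wins each disease group but Regimen X wins overall — the comparison reverses. Protocol Beta's patients skew toward stage IV, which has a lower base rate.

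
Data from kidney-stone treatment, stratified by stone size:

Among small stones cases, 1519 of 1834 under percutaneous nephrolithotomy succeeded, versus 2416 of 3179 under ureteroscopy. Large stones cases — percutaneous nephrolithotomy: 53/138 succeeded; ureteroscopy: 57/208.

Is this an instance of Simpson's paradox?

Small stones: percutaneous nephrolithotomy 1519/1834 = 82.8%, ureteroscopy 2416/3179 = 76.0% → percutaneous nephrolithotomy
Large stones: percutaneous nephrolithotomy 53/138 = 38.4%, ureteroscopy 57/208 = 27.4% → percutaneous nephrolithotomy
Overall: percutaneous nephrolithotomy 1572/1972 = 79.7%, ureteroscopy 2473/3387 = 73.0% → percutaneous nephrolithotomy
Percutaneous nephrolithotomy wins overall and in every stone group — no reversal.

No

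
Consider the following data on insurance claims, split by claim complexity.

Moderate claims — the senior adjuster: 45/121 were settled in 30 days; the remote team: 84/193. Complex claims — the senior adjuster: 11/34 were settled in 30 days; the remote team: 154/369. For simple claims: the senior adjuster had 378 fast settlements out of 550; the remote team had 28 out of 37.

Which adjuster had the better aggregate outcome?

Moderate: the senior adjuster 45/121 = 37.2%, the remote team 84/193 = 43.5% → the remote team
Complex: the senior adjuster 11/34 = 32.4%, the remote team 154/369 = 41.7% → the remote team
Simple: the senior adjuster 378/550 = 68.7%, the remote team 28/37 = 75.7% → the remote team
Overall: the senior adjuster 434/705 = 61.6%, the remote team 266/599 = 44.4% → the senior adjuster
(The remote team wins every claim group but the senior adjuster wins overall — the remote team's claims skew toward the low-rate complex group.)

the senior adjuster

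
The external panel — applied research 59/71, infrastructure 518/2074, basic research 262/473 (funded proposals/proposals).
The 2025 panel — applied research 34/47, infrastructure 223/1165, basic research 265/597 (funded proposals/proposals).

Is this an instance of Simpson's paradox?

No

Applied research: the external panel 59/71 = 83.1%, the 2025 panel 34/47 = 72.3% → the external panel
Infrastructure: the external panel 518/2074 = 25.0%, the 2025 panel 223/1165 = 19.1% → the external panel
Basic research: the external panel 262/473 = 55.4%, the 2025 panel 265/597 = 44.4% → the external panel
Overall: the external panel 839/2618 = 32.0%, the 2025 panel 522/1809 = 28.9% → the external panel
The external panel wins overall and in every proposal group — no reversal.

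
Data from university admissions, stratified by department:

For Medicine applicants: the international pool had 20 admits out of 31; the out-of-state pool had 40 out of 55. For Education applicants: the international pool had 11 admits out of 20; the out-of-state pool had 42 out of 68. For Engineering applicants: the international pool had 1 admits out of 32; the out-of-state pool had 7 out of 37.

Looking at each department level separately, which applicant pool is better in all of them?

the out-of-state pool

Medicine: the international pool 20/31 = 64.5%, the out-of-state pool 40/55 = 72.7% → the out-of-state pool
Education: the international pool 11/20 = 55.0%, the out-of-state pool 42/68 = 61.8% → the out-of-state pool
Engineering: the international pool 1/32 = 3.1%, the out-of-state pool 7/37 = 18.9% → the out-of-state pool
The out-of-state pool has the higher rate in all 3 groups.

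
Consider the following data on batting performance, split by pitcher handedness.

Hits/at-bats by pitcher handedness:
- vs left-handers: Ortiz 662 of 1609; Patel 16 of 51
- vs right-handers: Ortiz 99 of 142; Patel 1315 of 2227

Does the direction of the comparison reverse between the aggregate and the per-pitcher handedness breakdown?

Yes

Vs left-handers: Ortiz 662/1609 = 41.1%, Patel 16/51 = 31.4% → Ortiz
Vs right-handers: Ortiz 99/142 = 69.7%, Patel 1315/2227 = 59.0% → Ortiz
Overall: Ortiz 761/1751 = 43.5%, Patel 1331/2278 = 58.4% → Patel
Ortiz wins each pitcher group but Patel wins overall — the comparison reverses. Ortiz's at-bats skew toward vs left-handers, which has a lower base rate.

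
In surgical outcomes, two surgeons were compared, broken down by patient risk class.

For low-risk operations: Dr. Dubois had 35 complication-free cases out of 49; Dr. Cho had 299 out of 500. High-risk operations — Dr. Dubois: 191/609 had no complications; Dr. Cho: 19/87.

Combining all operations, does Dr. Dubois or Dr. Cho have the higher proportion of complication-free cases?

Low-risk: Dr. Dubois 35/49 = 71.4%, Dr. Cho 299/500 = 59.8% → Dr. Dubois
High-risk: Dr. Dubois 191/609 = 31.4%, Dr. Cho 19/87 = 21.8% → Dr. Dubois
Overall: Dr. Dubois 226/658 = 34.3%, Dr. Cho 318/587 = 54.2% → Dr. Cho
(Dr. Dubois wins every patient risk group but Dr. Cho wins overall — Dr. Dubois's operations skew toward the low-rate high-risk group.)

Dr. Cho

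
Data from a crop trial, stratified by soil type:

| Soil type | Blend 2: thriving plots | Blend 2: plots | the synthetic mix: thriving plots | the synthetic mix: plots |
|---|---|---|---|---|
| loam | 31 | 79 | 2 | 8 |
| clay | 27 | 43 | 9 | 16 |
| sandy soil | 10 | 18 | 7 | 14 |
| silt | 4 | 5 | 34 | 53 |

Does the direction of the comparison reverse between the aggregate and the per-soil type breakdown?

Loam: Blend 2 31/79 = 39.2%, the synthetic mix 2/8 = 25.0% → Blend 2
Clay: Blend 2 27/43 = 62.8%, the synthetic mix 9/16 = 56.2% → Blend 2
Sandy soil: Blend 2 10/18 = 55.6%, the synthetic mix 7/14 = 50.0% → Blend 2
Silt: Blend 2 4/5 = 80.0%, the synthetic mix 34/53 = 64.2% → Blend 2
Overall: Blend 2 72/145 = 49.7%, the synthetic mix 52/91 = 57.1% → the synthetic mix
Blend 2 wins each soil group but the synthetic mix wins overall — the comparison reverses. Blend 2's plots skew toward loam, which has a lower base rate.

Yes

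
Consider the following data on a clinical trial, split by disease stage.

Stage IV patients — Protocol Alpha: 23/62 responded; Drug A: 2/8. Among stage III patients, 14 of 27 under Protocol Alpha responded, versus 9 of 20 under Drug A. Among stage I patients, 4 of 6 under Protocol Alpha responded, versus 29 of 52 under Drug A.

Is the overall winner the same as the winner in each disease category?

Stage IV: Protocol Alpha 23/62 = 37.1%, Drug A 2/8 = 25.0% → Protocol Alpha
Stage III: Protocol Alpha 14/27 = 51.9%, Drug A 9/20 = 45.0% → Protocol Alpha
Stage I: Protocol Alpha 4/6 = 66.7%, Drug A 29/52 = 55.8% → Protocol Alpha
Overall: Protocol Alpha 41/95 = 43.2%, Drug A 40/80 = 50.0% → Drug A
Protocol Alpha wins each disease group but Drug A wins overall — the comparison reverses. Protocol Alpha's patients skew toward stage IV, which has a lower base rate.

No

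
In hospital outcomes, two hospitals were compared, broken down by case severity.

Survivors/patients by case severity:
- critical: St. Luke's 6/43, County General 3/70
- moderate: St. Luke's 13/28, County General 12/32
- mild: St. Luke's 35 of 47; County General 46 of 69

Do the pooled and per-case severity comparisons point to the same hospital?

Critical: St. Luke's 6/43 = 14.0%, County General 3/70 = 4.3% → St. Luke's
Moderate: St. Luke's 13/28 = 46.4%, County General 12/32 = 37.5% → St. Luke's
Mild: St. Luke's 35/47 = 74.5%, County General 46/69 = 66.7% → St. Luke's
Overall: St. Luke's 54/118 = 45.8%, County General 61/171 = 35.7% → St. Luke's
St. Luke's wins overall and in every case group — no reversal.

Yes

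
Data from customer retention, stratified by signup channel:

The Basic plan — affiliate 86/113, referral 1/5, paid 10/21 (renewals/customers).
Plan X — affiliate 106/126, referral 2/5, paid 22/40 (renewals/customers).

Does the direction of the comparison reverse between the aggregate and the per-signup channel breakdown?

Affiliate: the Basic plan 86/113 = 76.1%, Plan X 106/126 = 84.1% → Plan X
Referral: the Basic plan 1/5 = 20.0%, Plan X 2/5 = 40.0% → Plan X
Paid: the Basic plan 10/21 = 47.6%, Plan X 22/40 = 55.0% → Plan X
Overall: the Basic plan 97/139 = 69.8%, Plan X 130/171 = 76.0% → Plan X
Plan X wins overall and in every signup group — no reversal.

No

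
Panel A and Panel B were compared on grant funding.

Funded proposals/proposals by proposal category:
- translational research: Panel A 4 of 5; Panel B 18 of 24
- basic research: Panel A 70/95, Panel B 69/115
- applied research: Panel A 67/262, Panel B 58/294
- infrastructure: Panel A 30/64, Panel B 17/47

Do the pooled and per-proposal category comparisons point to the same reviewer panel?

Yes

Translational research: Panel A 4/5 = 80.0%, Panel B 18/24 = 75.0% → Panel A
Basic research: Panel A 70/95 = 73.7%, Panel B 69/115 = 60.0% → Panel A
Applied research: Panel A 67/262 = 25.6%, Panel B 58/294 = 19.7% → Panel A
Infrastructure: Panel A 30/64 = 46.9%, Panel B 17/47 = 36.2% → Panel A
Overall: Panel A 171/426 = 40.1%, Panel B 162/480 = 33.8% → Panel A
Panel A wins overall and in every proposal group — no reversal.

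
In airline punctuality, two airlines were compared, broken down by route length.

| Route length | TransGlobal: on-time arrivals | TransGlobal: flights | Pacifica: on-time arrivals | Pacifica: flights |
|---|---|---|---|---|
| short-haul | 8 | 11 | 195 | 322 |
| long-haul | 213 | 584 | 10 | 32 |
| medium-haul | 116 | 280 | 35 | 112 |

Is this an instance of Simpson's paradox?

Yes

Short-haul: TransGlobal 8/11 = 72.7%, Pacifica 195/322 = 60.6% → TransGlobal
Long-haul: TransGlobal 213/584 = 36.5%, Pacifica 10/32 = 31.2% → TransGlobal
Medium-haul: TransGlobal 116/280 = 41.4%, Pacifica 35/112 = 31.2% → TransGlobal
Overall: TransGlobal 337/875 = 38.5%, Pacifica 240/466 = 51.5% → Pacifica
TransGlobal wins each route group but Pacifica wins overall — the comparison reverses. TransGlobal's flights skew toward long-haul, which has a lower base rate.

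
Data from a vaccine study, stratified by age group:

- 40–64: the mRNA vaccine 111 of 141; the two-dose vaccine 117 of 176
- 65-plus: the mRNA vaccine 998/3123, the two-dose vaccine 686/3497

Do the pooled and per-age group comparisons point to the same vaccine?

Yes

40–64: the mRNA vaccine 111/141 = 78.7%, the two-dose vaccine 117/176 = 66.5% → the mRNA vaccine
65-plus: the mRNA vaccine 998/3123 = 32.0%, the two-dose vaccine 686/3497 = 19.6% → the mRNA vaccine
Overall: the mRNA vaccine 1109/3264 = 34.0%, the two-dose vaccine 803/3673 = 21.9% → the mRNA vaccine
The mRNA vaccine wins overall and in every age group — no reversal.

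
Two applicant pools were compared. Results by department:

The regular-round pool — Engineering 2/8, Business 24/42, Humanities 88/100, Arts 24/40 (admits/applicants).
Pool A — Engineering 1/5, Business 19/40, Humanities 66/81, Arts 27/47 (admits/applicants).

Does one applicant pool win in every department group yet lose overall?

Engineering: the regular-round pool 2/8 = 25.0%, Pool A 1/5 = 20.0% → the regular-round pool
Business: the regular-round pool 24/42 = 57.1%, Pool A 19/40 = 47.5% → the regular-round pool
Humanities: the regular-round pool 88/100 = 88.0%, Pool A 66/81 = 81.5% → the regular-round pool
Arts: the regular-round pool 24/40 = 60.0%, Pool A 27/47 = 57.4% → the regular-round pool
Overall: the regular-round pool 138/190 = 72.6%, Pool A 113/173 = 65.3% → the regular-round pool
The regular-round pool wins overall and in every department group — no reversal.

No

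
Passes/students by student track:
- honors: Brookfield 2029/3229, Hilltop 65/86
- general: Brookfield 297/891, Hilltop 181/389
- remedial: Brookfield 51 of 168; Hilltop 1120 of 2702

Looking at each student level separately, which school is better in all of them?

Honors: Brookfield 2029/3229 = 62.8%, Hilltop 65/86 = 75.6% → Hilltop
General: Brookfield 297/891 = 33.3%, Hilltop 181/389 = 46.5% → Hilltop
Remedial: Brookfield 51/168 = 30.4%, Hilltop 1120/2702 = 41.5% → Hilltop
Hilltop has the higher rate in all 3 groups.

Hilltop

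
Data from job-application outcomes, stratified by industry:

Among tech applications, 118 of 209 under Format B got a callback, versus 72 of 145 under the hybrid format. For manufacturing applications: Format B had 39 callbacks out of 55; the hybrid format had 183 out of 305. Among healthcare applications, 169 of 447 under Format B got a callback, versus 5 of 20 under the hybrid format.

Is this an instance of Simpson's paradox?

Tech: Format B 118/209 = 56.5%, the hybrid format 72/145 = 49.7% → Format B
Manufacturing: Format B 39/55 = 70.9%, the hybrid format 183/305 = 60.0% → Format B
Healthcare: Format B 169/447 = 37.8%, the hybrid format 5/20 = 25.0% → Format B
Overall: Format B 326/711 = 45.9%, the hybrid format 260/470 = 55.3% → the hybrid format
Format B wins each industry group but the hybrid format wins overall — the comparison reverses. Format B's applications skew toward healthcare, which has a lower base rate.

Yes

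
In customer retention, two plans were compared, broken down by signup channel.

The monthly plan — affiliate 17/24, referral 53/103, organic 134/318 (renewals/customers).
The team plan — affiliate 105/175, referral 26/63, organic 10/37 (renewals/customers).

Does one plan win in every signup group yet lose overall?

Yes

Affiliate: the monthly plan 17/24 = 70.8%, the team plan 105/175 = 60.0% → the monthly plan
Referral: the monthly plan 53/103 = 51.5%, the team plan 26/63 = 41.3% → the monthly plan
Organic: the monthly plan 134/318 = 42.1%, the team plan 10/37 = 27.0% → the monthly plan
Overall: the monthly plan 204/445 = 45.8%, the team plan 141/275 = 51.3% → the team plan
The monthly plan wins each signup group but the team plan wins overall — the comparison reverses. The monthly plan's customers skew toward organic, which has a lower base rate.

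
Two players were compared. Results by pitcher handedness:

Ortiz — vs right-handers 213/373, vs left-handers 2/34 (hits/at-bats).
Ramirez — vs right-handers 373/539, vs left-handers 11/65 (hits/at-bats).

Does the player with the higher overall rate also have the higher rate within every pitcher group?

Yes

Vs right-handers: Ortiz 213/373 = 57.1%, Ramirez 373/539 = 69.2% → Ramirez
Vs left-handers: Ortiz 2/34 = 5.9%, Ramirez 11/65 = 16.9% → Ramirez
Overall: Ortiz 215/407 = 52.8%, Ramirez 384/604 = 63.6% → Ramirez
Ramirez wins overall and in every pitcher group — no reversal.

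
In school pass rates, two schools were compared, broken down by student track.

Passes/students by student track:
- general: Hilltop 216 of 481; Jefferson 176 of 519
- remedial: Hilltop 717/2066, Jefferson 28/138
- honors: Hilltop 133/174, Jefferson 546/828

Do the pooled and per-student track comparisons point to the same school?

No

General: Hilltop 216/481 = 44.9%, Jefferson 176/519 = 33.9% → Hilltop
Remedial: Hilltop 717/2066 = 34.7%, Jefferson 28/138 = 20.3% → Hilltop
Honors: Hilltop 133/174 = 76.4%, Jefferson 546/828 = 65.9% → Hilltop
Overall: Hilltop 1066/2721 = 39.2%, Jefferson 750/1485 = 50.5% → Jefferson
Hilltop wins each student group but Jefferson wins overall — the comparison reverses. Hilltop's students skew toward remedial, which has a lower base rate.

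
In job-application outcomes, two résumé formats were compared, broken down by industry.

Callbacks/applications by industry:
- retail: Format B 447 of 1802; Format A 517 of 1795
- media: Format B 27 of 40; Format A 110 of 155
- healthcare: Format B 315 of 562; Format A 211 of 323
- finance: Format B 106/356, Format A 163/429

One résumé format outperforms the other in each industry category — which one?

Retail: Format B 447/1802 = 24.8%, Format A 517/1795 = 28.8% → Format A
Media: Format B 27/40 = 67.5%, Format A 110/155 = 71.0% → Format A
Healthcare: Format B 315/562 = 56.0%, Format A 211/323 = 65.3% → Format A
Finance: Format B 106/356 = 29.8%, Format A 163/429 = 38.0% → Format A
Format A has the higher rate in all 4 groups.

Format A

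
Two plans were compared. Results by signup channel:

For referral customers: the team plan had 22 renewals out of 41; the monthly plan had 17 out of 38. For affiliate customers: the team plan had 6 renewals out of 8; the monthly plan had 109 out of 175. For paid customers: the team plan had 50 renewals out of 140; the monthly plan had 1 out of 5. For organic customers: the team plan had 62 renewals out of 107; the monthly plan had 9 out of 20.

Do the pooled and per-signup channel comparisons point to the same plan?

Referral: the team plan 22/41 = 53.7%, the monthly plan 17/38 = 44.7% → the team plan
Affiliate: the team plan 6/8 = 75.0%, the monthly plan 109/175 = 62.3% → the team plan
Paid: the team plan 50/140 = 35.7%, the monthly plan 1/5 = 20.0% → the team plan
Organic: the team plan 62/107 = 57.9%, the monthly plan 9/20 = 45.0% → the team plan
Overall: the team plan 140/296 = 47.3%, the monthly plan 136/238 = 57.1% → the monthly plan
The team plan wins each signup group but the monthly plan wins overall — the comparison reverses. The team plan's customers skew toward paid, which has a lower base rate.

No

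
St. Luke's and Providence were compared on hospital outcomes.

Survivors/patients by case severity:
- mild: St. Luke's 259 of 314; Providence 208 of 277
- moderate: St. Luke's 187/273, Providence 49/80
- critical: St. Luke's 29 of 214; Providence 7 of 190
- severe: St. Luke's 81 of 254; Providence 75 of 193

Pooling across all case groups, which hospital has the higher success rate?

Mild: St. Luke's 259/314 = 82.5%, Providence 208/277 = 75.1% → St. Luke's
Moderate: St. Luke's 187/273 = 68.5%, Providence 49/80 = 61.2% → St. Luke's
Critical: St. Luke's 29/214 = 13.6%, Providence 7/190 = 3.7% → St. Luke's
Severe: St. Luke's 81/254 = 31.9%, Providence 75/193 = 38.9% → Providence
Overall: St. Luke's 556/1055 = 52.7%, Providence 339/740 = 45.8% → St. Luke's
(Neither sweeps every case group, but St. Luke's has the higher pooled rate.)

St. Luke's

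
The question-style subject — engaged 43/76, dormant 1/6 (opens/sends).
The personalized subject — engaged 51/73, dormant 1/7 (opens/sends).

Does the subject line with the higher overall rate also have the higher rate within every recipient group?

No

Engaged: the question-style subject 43/76 = 56.6%, the personalized subject 51/73 = 69.9% → the personalized subject
Dormant: the question-style subject 1/6 = 16.7%, the personalized subject 1/7 = 14.3% → the question-style subject
Overall: the question-style subject 44/82 = 53.7%, the personalized subject 52/80 = 65.0% → the personalized subject
Neither sweeps: the question-style subject wins 1 of 2 groups, the personalized subject wins 1. The personalized subject wins overall but not every group — no Simpson reversal.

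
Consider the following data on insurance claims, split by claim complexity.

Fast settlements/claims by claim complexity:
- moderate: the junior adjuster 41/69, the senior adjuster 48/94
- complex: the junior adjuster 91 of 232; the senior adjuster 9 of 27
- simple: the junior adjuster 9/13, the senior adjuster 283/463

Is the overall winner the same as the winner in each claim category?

No

Moderate: the junior adjuster 41/69 = 59.4%, the senior adjuster 48/94 = 51.1% → the junior adjuster
Complex: the junior adjuster 91/232 = 39.2%, the senior adjuster 9/27 = 33.3% → the junior adjuster
Simple: the junior adjuster 9/13 = 69.2%, the senior adjuster 283/463 = 61.1% → the junior adjuster
Overall: the junior adjuster 141/314 = 44.9%, the senior adjuster 340/584 = 58.2% → the senior adjuster
The junior adjuster wins each claim group but the senior adjuster wins overall — the comparison reverses. The junior adjuster's claims skew toward complex, which has a lower base rate.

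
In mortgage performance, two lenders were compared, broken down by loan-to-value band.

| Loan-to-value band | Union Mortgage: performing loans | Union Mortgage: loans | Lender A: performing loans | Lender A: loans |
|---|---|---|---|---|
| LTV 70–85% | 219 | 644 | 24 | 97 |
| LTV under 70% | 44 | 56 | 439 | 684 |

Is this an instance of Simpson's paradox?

LTV 70–85%: Union Mortgage 219/644 = 34.0%, Lender A 24/97 = 24.7% → Union Mortgage
LTV under 70%: Union Mortgage 44/56 = 78.6%, Lender A 439/684 = 64.2% → Union Mortgage
Overall: Union Mortgage 263/700 = 37.6%, Lender A 463/781 = 59.3% → Lender A
Union Mortgage wins each loan-to-value group but Lender A wins overall — the comparison reverses. Union Mortgage's loans skew toward LTV 70–85%, which has a lower base rate.

Yes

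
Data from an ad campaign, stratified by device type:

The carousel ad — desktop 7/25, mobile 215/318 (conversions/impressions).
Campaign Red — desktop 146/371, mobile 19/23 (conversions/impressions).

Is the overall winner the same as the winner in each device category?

Desktop: the carousel ad 7/25 = 28.0%, Campaign Red 146/371 = 39.4% → Campaign Red
Mobile: the carousel ad 215/318 = 67.6%, Campaign Red 19/23 = 82.6% → Campaign Red
Overall: the carousel ad 222/343 = 64.7%, Campaign Red 165/394 = 41.9% → the carousel ad
Campaign Red wins each device group but the carousel ad wins overall — the comparison reverses. Campaign Red's impressions skew toward desktop, which has a lower base rate.

No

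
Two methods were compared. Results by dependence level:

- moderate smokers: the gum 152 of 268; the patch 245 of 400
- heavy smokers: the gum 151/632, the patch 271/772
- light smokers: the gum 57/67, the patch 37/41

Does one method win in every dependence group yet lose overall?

Moderate smokers: the gum 152/268 = 56.7%, the patch 245/400 = 61.2% → the patch
Heavy smokers: the gum 151/632 = 23.9%, the patch 271/772 = 35.1% → the patch
Light smokers: the gum 57/67 = 85.1%, the patch 37/41 = 90.2% → the patch
Overall: the gum 360/967 = 37.2%, the patch 553/1213 = 45.6% → the patch
The patch wins overall and in every dependence group — no reversal.

No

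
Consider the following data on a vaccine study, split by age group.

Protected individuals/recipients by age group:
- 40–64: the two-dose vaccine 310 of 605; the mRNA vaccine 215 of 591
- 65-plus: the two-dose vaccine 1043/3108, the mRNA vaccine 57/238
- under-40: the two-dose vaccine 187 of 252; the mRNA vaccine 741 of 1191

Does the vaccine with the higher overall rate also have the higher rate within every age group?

40–64: the two-dose vaccine 310/605 = 51.2%, the mRNA vaccine 215/591 = 36.4% → the two-dose vaccine
65-plus: the two-dose vaccine 1043/3108 = 33.6%, the mRNA vaccine 57/238 = 23.9% → the two-dose vaccine
Under-40: the two-dose vaccine 187/252 = 74.2%, the mRNA vaccine 741/1191 = 62.2% → the two-dose vaccine
Overall: the two-dose vaccine 1540/3965 = 38.8%, the mRNA vaccine 1013/2020 = 50.1% → the mRNA vaccine
The two-dose vaccine wins each age group but the mRNA vaccine wins overall — the comparison reverses. The two-dose vaccine's recipients skew toward 65-plus, which has a lower base rate.

No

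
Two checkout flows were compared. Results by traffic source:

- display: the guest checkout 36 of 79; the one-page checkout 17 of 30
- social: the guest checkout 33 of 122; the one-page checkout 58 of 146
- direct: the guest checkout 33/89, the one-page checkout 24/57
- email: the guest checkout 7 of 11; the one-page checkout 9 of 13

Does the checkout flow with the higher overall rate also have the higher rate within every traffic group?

Display: the guest checkout 36/79 = 45.6%, the one-page checkout 17/30 = 56.7% → the one-page checkout
Social: the guest checkout 33/122 = 27.0%, the one-page checkout 58/146 = 39.7% → the one-page checkout
Direct: the guest checkout 33/89 = 37.1%, the one-page checkout 24/57 = 42.1% → the one-page checkout
Email: the guest checkout 7/11 = 63.6%, the one-page checkout 9/13 = 69.2% → the one-page checkout
Overall: the guest checkout 109/301 = 36.2%, the one-page checkout 108/246 = 43.9% → the one-page checkout
The one-page checkout wins overall and in every traffic group — no reversal.

Yes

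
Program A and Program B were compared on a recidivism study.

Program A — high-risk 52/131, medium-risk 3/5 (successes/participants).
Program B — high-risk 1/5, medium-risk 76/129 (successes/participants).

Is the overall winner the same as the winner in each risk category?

No

High-risk: Program A 52/131 = 39.7%, Program B 1/5 = 20.0% → Program A
Medium-risk: Program A 3/5 = 60.0%, Program B 76/129 = 58.9% → Program A
Overall: Program A 55/136 = 40.4%, Program B 77/134 = 57.5% → Program B
Program A wins each risk group but Program B wins overall — the comparison reverses. Program A's participants skew toward high-risk, which has a lower base rate.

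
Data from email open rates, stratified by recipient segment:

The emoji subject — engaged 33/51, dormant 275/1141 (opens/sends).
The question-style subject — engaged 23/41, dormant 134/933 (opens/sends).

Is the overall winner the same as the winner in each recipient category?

Yes

Engaged: the emoji subject 33/51 = 64.7%, the question-style subject 23/41 = 56.1% → the emoji subject
Dormant: the emoji subject 275/1141 = 24.1%, the question-style subject 134/933 = 14.4% → the emoji subject
Overall: the emoji subject 308/1192 = 25.8%, the question-style subject 157/974 = 16.1% → the emoji subject
The emoji subject wins overall and in every recipient group — no reversal.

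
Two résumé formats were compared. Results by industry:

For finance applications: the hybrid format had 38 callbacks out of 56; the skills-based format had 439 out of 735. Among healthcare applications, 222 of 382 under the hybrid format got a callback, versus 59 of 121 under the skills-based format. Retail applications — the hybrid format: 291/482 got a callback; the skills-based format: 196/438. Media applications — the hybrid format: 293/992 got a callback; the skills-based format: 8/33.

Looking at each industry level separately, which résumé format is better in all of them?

the hybrid format

Finance: the hybrid format 38/56 = 67.9%, the skills-based format 439/735 = 59.7% → the hybrid format
Healthcare: the hybrid format 222/382 = 58.1%, the skills-based format 59/121 = 48.8% → the hybrid format
Retail: the hybrid format 291/482 = 60.4%, the skills-based format 196/438 = 44.7% → the hybrid format
Media: the hybrid format 293/992 = 29.5%, the skills-based format 8/33 = 24.2% → the hybrid format
The hybrid format has the higher rate in all 4 groups.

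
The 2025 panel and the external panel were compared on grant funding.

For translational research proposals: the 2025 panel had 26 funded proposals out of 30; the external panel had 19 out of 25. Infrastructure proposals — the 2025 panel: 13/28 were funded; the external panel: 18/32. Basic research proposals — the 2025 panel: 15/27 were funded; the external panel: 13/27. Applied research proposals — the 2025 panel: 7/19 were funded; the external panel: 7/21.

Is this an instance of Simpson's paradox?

Translational research: the 2025 panel 26/30 = 86.7%, the external panel 19/25 = 76.0% → the 2025 panel
Infrastructure: the 2025 panel 13/28 = 46.4%, the external panel 18/32 = 56.2% → the external panel
Basic research: the 2025 panel 15/27 = 55.6%, the external panel 13/27 = 48.1% → the 2025 panel
Applied research: the 2025 panel 7/19 = 36.8%, the external panel 7/21 = 33.3% → the 2025 panel
Overall: the 2025 panel 61/104 = 58.7%, the external panel 57/105 = 54.3% → the 2025 panel
Neither sweeps: the 2025 panel wins 3 of 4 groups, the external panel wins 1. The 2025 panel wins overall but not every group — no Simpson reversal.

No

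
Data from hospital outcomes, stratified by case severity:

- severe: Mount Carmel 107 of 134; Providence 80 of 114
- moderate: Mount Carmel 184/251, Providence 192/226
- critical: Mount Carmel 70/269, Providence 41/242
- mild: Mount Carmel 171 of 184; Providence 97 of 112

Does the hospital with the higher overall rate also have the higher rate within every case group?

No

Severe: Mount Carmel 107/134 = 79.9%, Providence 80/114 = 70.2% → Mount Carmel
Moderate: Mount Carmel 184/251 = 73.3%, Providence 192/226 = 85.0% → Providence
Critical: Mount Carmel 70/269 = 26.0%, Providence 41/242 = 16.9% → Mount Carmel
Mild: Mount Carmel 171/184 = 92.9%, Providence 97/112 = 86.6% → Mount Carmel
Overall: Mount Carmel 532/838 = 63.5%, Providence 410/694 = 59.1% → Mount Carmel
Neither sweeps: Mount Carmel wins 3 of 4 groups, Providence wins 1. Mount Carmel wins overall but not every group — no Simpson reversal.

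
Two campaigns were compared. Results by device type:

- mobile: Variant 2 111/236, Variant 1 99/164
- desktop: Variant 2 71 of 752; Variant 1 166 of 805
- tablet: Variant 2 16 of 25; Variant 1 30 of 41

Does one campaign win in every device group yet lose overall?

Mobile: Variant 2 111/236 = 47.0%, Variant 1 99/164 = 60.4% → Variant 1
Desktop: Variant 2 71/752 = 9.4%, Variant 1 166/805 = 20.6% → Variant 1
Tablet: Variant 2 16/25 = 64.0%, Variant 1 30/41 = 73.2% → Variant 1
Overall: Variant 2 198/1013 = 19.5%, Variant 1 295/1010 = 29.2% → Variant 1
Variant 1 wins overall and in every device group — no reversal.

No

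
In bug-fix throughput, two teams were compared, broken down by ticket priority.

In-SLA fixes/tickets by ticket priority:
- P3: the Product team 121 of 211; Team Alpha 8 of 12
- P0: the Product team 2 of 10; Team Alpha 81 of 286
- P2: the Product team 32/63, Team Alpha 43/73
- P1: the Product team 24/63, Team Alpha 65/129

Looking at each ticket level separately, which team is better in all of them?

Team Alpha

P3: the Product team 121/211 = 57.3%, Team Alpha 8/12 = 66.7% → Team Alpha
P0: the Product team 2/10 = 20.0%, Team Alpha 81/286 = 28.3% → Team Alpha
P2: the Product team 32/63 = 50.8%, Team Alpha 43/73 = 58.9% → Team Alpha
P1: the Product team 24/63 = 38.1%, Team Alpha 65/129 = 50.4% → Team Alpha
Team Alpha has the higher rate in all 4 groups.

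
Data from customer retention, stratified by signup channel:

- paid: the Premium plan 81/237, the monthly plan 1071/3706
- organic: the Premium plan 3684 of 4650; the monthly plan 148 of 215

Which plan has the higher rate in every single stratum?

Paid: the Premium plan 81/237 = 34.2%, the monthly plan 1071/3706 = 28.9% → the Premium plan
Organic: the Premium plan 3684/4650 = 79.2%, the monthly plan 148/215 = 68.8% → the Premium plan
The Premium plan has the higher rate in both groups.

the Premium plan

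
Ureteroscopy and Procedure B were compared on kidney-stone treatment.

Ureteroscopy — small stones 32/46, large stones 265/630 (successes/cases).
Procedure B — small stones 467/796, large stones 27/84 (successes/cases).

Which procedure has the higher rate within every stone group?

Small stones: ureteroscopy 32/46 = 69.6%, Procedure B 467/796 = 58.7% → ureteroscopy
Large stones: ureteroscopy 265/630 = 42.1%, Procedure B 27/84 = 32.1% → ureteroscopy
Ureteroscopy has the higher rate in both groups.

ureteroscopy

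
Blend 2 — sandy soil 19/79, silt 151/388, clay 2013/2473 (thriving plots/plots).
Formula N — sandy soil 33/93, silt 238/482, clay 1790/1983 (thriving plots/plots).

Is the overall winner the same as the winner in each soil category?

Yes

Sandy soil: Blend 2 19/79 = 24.1%, Formula N 33/93 = 35.5% → Formula N
Silt: Blend 2 151/388 = 38.9%, Formula N 238/482 = 49.4% → Formula N
Clay: Blend 2 2013/2473 = 81.4%, Formula N 1790/1983 = 90.3% → Formula N
Overall: Blend 2 2183/2940 = 74.3%, Formula N 2061/2558 = 80.6% → Formula N
Formula N wins overall and in every soil group — no reversal.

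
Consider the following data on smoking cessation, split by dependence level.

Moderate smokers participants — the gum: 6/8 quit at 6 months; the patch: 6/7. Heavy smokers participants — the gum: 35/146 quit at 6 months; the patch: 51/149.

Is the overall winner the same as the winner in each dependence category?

Yes

Moderate smokers: the gum 6/8 = 75.0%, the patch 6/7 = 85.7% → the patch
Heavy smokers: the gum 35/146 = 24.0%, the patch 51/149 = 34.2% → the patch
Overall: the gum 41/154 = 26.6%, the patch 57/156 = 36.5% → the patch
The patch wins overall and in every dependence group — no reversal.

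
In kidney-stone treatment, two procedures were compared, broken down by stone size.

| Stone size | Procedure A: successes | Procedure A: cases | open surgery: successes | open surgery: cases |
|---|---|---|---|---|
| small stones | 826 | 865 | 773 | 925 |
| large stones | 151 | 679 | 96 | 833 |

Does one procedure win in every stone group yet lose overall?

Small stones: Procedure A 826/865 = 95.5%, open surgery 773/925 = 83.6% → Procedure A
Large stones: Procedure A 151/679 = 22.2%, open surgery 96/833 = 11.5% → Procedure A
Overall: Procedure A 977/1544 = 63.3%, open surgery 869/1758 = 49.4% → Procedure A
Procedure A wins overall and in every stone group — no reversal.

No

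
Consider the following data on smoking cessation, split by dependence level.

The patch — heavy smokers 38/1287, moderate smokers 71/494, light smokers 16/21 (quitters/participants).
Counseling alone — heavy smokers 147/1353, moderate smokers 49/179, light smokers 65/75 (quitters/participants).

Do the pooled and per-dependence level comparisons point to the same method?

Yes

Heavy smokers: the patch 38/1287 = 3.0%, counseling alone 147/1353 = 10.9% → counseling alone
Moderate smokers: the patch 71/494 = 14.4%, counseling alone 49/179 = 27.4% → counseling alone
Light smokers: the patch 16/21 = 76.2%, counseling alone 65/75 = 86.7% → counseling alone
Overall: the patch 125/1802 = 6.9%, counseling alone 261/1607 = 16.2% → counseling alone
Counseling alone wins overall and in every dependence group — no reversal.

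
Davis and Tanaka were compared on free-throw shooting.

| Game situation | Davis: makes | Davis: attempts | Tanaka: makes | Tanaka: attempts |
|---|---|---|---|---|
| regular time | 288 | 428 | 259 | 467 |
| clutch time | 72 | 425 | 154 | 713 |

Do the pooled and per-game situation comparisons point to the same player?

No

Regular time: Davis 288/428 = 67.3%, Tanaka 259/467 = 55.5% → Davis
Clutch time: Davis 72/425 = 16.9%, Tanaka 154/713 = 21.6% → Tanaka
Overall: Davis 360/853 = 42.2%, Tanaka 413/1180 = 35.0% → Davis
Neither sweeps: Davis wins 1 of 2 groups, Tanaka wins 1. Davis wins overall but not every group — no Simpson reversal.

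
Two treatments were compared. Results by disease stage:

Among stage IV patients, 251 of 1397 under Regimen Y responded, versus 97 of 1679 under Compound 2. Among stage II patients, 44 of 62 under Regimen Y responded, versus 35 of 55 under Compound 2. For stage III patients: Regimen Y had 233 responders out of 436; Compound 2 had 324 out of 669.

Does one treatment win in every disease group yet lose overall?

No

Stage IV: Regimen Y 251/1397 = 18.0%, Compound 2 97/1679 = 5.8% → Regimen Y
Stage II: Regimen Y 44/62 = 71.0%, Compound 2 35/55 = 63.6% → Regimen Y
Stage III: Regimen Y 233/436 = 53.4%, Compound 2 324/669 = 48.4% → Regimen Y
Overall: Regimen Y 528/1895 = 27.9%, Compound 2 456/2403 = 19.0% → Regimen Y
Regimen Y wins overall and in every disease group — no reversal.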